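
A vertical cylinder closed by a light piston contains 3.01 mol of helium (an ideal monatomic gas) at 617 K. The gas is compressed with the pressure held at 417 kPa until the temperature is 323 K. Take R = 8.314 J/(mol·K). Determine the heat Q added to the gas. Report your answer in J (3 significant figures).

Isobaric: W = nRΔT = (3.01)(8.314)(-294) = -7357 J.
ΔU = nCᵥΔT with Cᵥ = 3R/2: ΔU = (3.01)(12.47)(-294) = -11036 J.
Q = ΔU + W = -11036 − 7357 = -18393 J.

Q ≈ -18400 J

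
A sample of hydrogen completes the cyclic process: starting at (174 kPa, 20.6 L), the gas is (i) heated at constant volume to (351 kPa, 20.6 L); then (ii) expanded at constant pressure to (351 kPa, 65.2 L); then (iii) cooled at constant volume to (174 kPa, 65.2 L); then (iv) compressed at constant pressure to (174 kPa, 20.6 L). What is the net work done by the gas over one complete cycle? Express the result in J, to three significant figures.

W_net ≈ 7890 J

Constant-volume legs do no work.
W(ii) = (351)(65.2 − 20.6) = 15655 J; W(iv) = (174)(20.6 − 65.2) = -7760 J.
W_net = 15655 − 7760 = 7894 J (the clockwise enclosed area).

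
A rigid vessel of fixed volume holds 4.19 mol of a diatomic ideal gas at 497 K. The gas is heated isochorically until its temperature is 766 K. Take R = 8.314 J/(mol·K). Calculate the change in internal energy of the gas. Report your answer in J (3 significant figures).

ΔU ≈ 23400 J

Constant volume ⇒ W = 0, so Q = ΔU = nCᵥΔT with Cᵥ = 5R/2 = 20.79 J/(mol·K).
ΔU = (4.19)(20.79)(766 − 497) = 23427 J.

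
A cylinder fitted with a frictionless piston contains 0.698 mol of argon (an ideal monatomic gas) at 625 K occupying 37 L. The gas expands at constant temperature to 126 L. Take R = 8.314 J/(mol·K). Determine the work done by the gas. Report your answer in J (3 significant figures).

Isothermal: W = nRT ln(V₂/V₁).
W = (0.698)(8.314)(625) × ln(126/37)
  = 3627 × 1.225
W_by_gas = 4444 J.

W ≈ 4440 J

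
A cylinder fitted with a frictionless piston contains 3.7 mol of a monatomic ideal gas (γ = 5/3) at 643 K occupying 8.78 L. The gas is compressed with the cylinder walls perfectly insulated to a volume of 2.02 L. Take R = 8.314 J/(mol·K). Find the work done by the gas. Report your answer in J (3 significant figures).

Adiabatic: TV^(γ−1) = const with γ = 5/3.
T₂ = T₁ (V₁/V₂)^(γ−1) = 643 × (8.78/2.02)^0.667 = 643 × 2.663 = 1713 K.
W_by = nCᵥ(T₁ − T₂) = (3.7)(12.47)(643 − 1713) = -49351 J.

W ≈ -49400 J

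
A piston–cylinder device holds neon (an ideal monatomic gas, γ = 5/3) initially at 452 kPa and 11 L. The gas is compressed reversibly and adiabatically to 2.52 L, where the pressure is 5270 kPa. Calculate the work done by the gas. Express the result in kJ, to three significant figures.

W ≈ -12.5 kJ

Adiabatic: W = (P₁V₁ − P₂V₂)/(γ − 1) with γ = 5/3.
P₁V₁ = 4972 J, P₂V₂ = 13280 J.
W = (4972 − 13280) / 0.6667 = -12463 J.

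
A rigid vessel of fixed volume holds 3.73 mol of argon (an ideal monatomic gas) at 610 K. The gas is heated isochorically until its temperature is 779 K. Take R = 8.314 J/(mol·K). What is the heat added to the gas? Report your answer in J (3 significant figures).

Q ≈ 7860 J

Constant volume ⇒ W = 0, so Q = ΔU = nCᵥΔT with Cᵥ = 3R/2 = 12.47 J/(mol·K).
ΔU = (3.73)(12.47)(779 − 610) = 7861 J.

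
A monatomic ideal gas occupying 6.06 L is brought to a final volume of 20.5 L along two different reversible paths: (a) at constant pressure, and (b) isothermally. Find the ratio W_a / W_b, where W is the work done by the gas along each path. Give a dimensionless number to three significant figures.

Path (a) isobaric: W = P₁(V₂ − V₁) → W_a/(P₁V₁) = 2.383.
Path (b) isothermal: W = P₁V₁ ln(V₂/V₁) → W_b/(P₁V₁) = 1.219.
W_a / W_b = 2.383 / 1.219 = 1.955.

W_a / W_b ≈ 1.96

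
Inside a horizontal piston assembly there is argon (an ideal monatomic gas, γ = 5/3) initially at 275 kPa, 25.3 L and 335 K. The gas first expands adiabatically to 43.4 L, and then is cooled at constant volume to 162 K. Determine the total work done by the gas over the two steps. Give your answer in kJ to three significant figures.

W_total ≈ 3.15 kJ

Step 1 (adiabatic): W = (P₁V₁ − P₂V₂)/(γ−1) = (6958 − 4855)/0.667 = 3153 J.
Step 2 (isochoric): W = 0 (constant volume).
W_total = 3153 + 0 = 3153 J.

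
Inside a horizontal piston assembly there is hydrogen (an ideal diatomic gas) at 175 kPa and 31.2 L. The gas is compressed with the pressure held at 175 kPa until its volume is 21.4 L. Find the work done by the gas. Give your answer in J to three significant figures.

Isobaric: W = P ΔV.
W = (175 kPa)(21.4 − 31.2 L) = (175)(-9.8) = -1715 J.

W ≈ -1720 J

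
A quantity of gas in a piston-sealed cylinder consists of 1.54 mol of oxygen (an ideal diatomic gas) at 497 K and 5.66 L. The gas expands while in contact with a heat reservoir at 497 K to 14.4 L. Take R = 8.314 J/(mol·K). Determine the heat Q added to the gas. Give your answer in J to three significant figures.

Q ≈ 5940 J

Isothermal ⇒ ΔU = 0, so Q = W = nRT ln(V₂/V₁).
Q = (1.54)(8.314)(497) ln(14.4/5.66) = 6363 × 0.9338 = 5942 J.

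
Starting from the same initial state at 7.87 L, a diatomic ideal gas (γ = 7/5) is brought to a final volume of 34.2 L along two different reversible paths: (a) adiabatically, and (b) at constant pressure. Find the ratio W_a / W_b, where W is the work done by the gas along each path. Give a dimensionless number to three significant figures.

W_a / W_b ≈ 0.332

Path (a) adiabatic: W = P₁V₁(1 − (V₁/V₂)^(γ−1))/(γ−1) → W_a/(P₁V₁) = 1.111.
Path (b) isobaric: W = P₁(V₂ − V₁) → W_b/(P₁V₁) = 3.346.
W_a / W_b = 1.111 / 3.346 = 0.3321.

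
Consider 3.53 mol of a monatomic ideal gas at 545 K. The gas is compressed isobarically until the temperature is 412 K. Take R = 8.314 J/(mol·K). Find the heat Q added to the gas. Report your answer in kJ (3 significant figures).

Isobaric: W = nRΔT = (3.53)(8.314)(-133) = -3903 J.
ΔU = nCᵥΔT with Cᵥ = 3R/2: ΔU = (3.53)(12.47)(-133) = -5855 J.
Q = ΔU + W = -5855 − 3903 = -9758 J.

Q ≈ -9.76 kJ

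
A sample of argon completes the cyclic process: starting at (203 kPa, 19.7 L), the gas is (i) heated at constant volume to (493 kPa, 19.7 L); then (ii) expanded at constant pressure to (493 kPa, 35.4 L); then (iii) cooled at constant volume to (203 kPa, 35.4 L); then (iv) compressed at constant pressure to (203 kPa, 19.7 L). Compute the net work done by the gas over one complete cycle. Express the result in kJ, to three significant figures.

Constant-volume legs do no work.
W(ii) = (493)(35.4 − 19.7) = 7740 J; W(iv) = (203)(19.7 − 35.4) = -3187 J.
W_net = 7740 − 3187 = 4553 J (the clockwise enclosed area).

W_net ≈ 4.55 kJ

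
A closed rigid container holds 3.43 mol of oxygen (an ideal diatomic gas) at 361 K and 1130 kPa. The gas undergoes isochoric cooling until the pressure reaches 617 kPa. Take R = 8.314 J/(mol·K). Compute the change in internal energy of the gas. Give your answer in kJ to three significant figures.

ΔU ≈ -11.7 kJ

Constant volume ⇒ W = 0, so Q = ΔU = nCᵥΔT with Cᵥ = 5R/2 = 20.79 J/(mol·K).
At constant V, T₂/T₁ = P₂/P₁ ⇒ ΔT = T₁(P₂/P₁ − 1) = 361·(617/1130 − 1) = -163.9 K.
ΔU = (3.43)(20.79)(-163.9) = -11684 J.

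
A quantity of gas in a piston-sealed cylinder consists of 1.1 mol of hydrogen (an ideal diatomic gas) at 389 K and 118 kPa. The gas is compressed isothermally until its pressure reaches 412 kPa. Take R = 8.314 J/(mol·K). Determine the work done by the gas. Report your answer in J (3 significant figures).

Isothermal process: W = nRT ln(V₂/V₁) = nRT ln(P₁/P₂).
W = (1.1)(8.314)(389) × ln(118/412)
  = 3558 × ln(0.2864) = 3558 × -1.25
W_by_gas = -4448 J.

W ≈ -4450 J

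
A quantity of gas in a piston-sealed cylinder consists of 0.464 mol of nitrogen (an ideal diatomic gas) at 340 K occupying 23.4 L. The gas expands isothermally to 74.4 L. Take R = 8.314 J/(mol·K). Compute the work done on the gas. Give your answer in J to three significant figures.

Isothermal: W = nRT ln(V₂/V₁).
W = (0.464)(8.314)(340) × ln(74.4/23.4)
  = 1312 × 1.157
W_by_gas = 1517 J; work on gas = −W_by = -1517 J.

W ≈ -1520 J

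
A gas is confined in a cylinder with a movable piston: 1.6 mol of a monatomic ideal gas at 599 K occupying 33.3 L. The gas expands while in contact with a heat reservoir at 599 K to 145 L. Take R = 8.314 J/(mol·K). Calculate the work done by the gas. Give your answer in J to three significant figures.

Isothermal: W = nRT ln(V₂/V₁).
W = (1.6)(8.314)(599) × ln(145/33.3)
  = 7968 × 1.471
W_by_gas = 11723 J.

W ≈ 11700 J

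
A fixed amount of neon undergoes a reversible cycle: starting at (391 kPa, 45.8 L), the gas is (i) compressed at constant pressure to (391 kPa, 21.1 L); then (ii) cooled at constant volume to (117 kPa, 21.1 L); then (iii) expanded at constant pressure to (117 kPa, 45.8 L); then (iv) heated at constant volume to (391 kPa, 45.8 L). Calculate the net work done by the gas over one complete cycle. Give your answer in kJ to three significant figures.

Constant-volume legs do no work.
W(i) = (391)(21.1 − 45.8) = -9658 J; W(iii) = (117)(45.8 − 21.1) = 2890 J.
W_net = -9658 + 2890 = -6768 J (the counter-clockwise enclosed area).

W_net ≈ -6.77 kJ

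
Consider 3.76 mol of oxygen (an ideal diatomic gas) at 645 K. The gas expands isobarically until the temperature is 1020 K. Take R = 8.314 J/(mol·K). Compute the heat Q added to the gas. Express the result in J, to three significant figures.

Isobaric: W = nRΔT = (3.76)(8.314)(375) = 11723 J.
ΔU = nCᵥΔT with Cᵥ = 5R/2: ΔU = (3.76)(20.79)(375) = 29307 J.
Q = ΔU + W = 29307 + 11723 = 41030 J.

Q ≈ 41000 J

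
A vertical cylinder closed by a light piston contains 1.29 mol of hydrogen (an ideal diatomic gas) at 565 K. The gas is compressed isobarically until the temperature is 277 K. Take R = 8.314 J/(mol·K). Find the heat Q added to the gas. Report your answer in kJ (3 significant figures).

Isobaric: W = nRΔT = (1.29)(8.314)(-288) = -3089 J.
ΔU = nCᵥΔT with Cᵥ = 5R/2: ΔU = (1.29)(20.79)(-288) = -7722 J.
Q = ΔU + W = -7722 − 3089 = -10811 J.

Q ≈ -10.8 kJ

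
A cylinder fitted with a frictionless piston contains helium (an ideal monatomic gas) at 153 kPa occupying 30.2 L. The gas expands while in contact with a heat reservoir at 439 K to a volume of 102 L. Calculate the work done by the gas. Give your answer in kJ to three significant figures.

W ≈ 5.62 kJ

Isothermal: W = nRT ln(V₂/V₁) = P₁V₁ ln(V₂/V₁).
P₁V₁ = (153 kPa)(30.2 L) = 4621 J.
W = 4621 × ln(102/30.2) = 4621 × 1.217
W_by_gas = 5624 J.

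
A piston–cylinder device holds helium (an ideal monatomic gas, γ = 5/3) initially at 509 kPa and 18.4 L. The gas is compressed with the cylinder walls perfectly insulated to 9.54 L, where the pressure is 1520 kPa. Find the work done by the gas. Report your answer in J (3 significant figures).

Adiabatic: W = (P₁V₁ − P₂V₂)/(γ − 1) with γ = 5/3.
P₁V₁ = 9366 J, P₂V₂ = 14501 J.
W = (9366 − 14501) / 0.6667 = -7703 J.

W ≈ -7700 J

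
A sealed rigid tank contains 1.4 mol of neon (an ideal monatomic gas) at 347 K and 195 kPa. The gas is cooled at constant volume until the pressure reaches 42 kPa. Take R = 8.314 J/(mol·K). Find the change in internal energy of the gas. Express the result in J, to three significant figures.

ΔU ≈ -4750 J

Constant volume ⇒ W = 0, so Q = ΔU = nCᵥΔT with Cᵥ = 3R/2 = 12.47 J/(mol·K).
At constant V, T₂/T₁ = P₂/P₁ ⇒ ΔT = T₁(P₂/P₁ − 1) = 347·(42/195 − 1) = -272.3 K.
ΔU = (1.4)(12.47)(-272.3) = -4754 J.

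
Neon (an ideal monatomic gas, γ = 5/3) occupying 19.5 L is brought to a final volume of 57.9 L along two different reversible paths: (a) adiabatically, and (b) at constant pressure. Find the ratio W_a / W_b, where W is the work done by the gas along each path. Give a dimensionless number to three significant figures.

W_a / W_b ≈ 0.393

Path (a) adiabatic: W = P₁V₁(1 − (V₁/V₂)^(γ−1))/(γ−1) → W_a/(P₁V₁) = 0.7739.
Path (b) isobaric: W = P₁(V₂ − V₁) → W_b/(P₁V₁) = 1.969.
W_a / W_b = 0.7739 / 1.969 = 0.393.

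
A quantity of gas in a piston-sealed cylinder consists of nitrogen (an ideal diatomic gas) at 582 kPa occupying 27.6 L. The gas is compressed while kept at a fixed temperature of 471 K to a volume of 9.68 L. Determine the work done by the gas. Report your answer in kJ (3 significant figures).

Isothermal: W = nRT ln(V₂/V₁) = P₁V₁ ln(V₂/V₁).
P₁V₁ = (582 kPa)(27.6 L) = 16063 J.
W = 16063 × ln(9.68/27.6) = 16063 × -1.048
W_by_gas = -16830 J.

W ≈ -16.8 kJ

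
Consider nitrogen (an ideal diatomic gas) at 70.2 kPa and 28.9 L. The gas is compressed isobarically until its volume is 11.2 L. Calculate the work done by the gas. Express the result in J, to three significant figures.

W ≈ -1240 J

Isobaric: W = P ΔV.
W = (70.2 kPa)(11.2 − 28.9 L) = (70.2)(-17.7) = -1243 J.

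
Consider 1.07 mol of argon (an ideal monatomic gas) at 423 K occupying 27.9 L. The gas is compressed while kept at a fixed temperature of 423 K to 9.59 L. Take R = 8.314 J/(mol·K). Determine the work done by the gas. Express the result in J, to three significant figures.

Isothermal: W = nRT ln(V₂/V₁).
W = (1.07)(8.314)(423) × ln(9.59/27.9)
  = 3763 × -1.068
W_by_gas = -4019 J.

W ≈ -4020 J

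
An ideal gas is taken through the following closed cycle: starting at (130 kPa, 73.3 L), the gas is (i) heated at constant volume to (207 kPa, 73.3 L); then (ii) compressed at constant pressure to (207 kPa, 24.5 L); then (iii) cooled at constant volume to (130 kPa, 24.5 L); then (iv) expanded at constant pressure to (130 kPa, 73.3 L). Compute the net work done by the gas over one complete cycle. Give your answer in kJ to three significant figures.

W_net ≈ -3.76 kJ

Constant-volume legs do no work.
W(ii) = (207)(24.5 − 73.3) = -10102 J; W(iv) = (130)(73.3 − 24.5) = 6344 J.
W_net = -10102 + 6344 = -3758 J (the counter-clockwise enclosed area).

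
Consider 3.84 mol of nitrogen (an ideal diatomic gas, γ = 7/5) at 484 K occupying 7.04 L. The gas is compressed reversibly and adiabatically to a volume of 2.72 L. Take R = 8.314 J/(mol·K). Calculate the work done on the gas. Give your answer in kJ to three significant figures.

Adiabatic: TV^(γ−1) = const with γ = 7/5.
T₂ = T₁ (V₁/V₂)^(γ−1) = 484 × (7.04/2.72)^0.4 = 484 × 1.463 = 708 K.
W_by = nCᵥ(T₁ − T₂) = (3.84)(20.79)(484 − 708) = -17880 J.
Work on gas = −W_by = 17880 J.

W ≈ 17.9 kJ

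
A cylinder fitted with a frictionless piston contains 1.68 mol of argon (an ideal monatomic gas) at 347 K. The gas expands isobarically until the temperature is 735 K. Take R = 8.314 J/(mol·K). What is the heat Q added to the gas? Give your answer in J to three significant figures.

Isobaric: W = nRΔT = (1.68)(8.314)(388) = 5419 J.
ΔU = nCᵥΔT with Cᵥ = 3R/2: ΔU = (1.68)(12.47)(388) = 8129 J.
Q = ΔU + W = 8129 + 5419 = 13548 J.

Q ≈ 13500 J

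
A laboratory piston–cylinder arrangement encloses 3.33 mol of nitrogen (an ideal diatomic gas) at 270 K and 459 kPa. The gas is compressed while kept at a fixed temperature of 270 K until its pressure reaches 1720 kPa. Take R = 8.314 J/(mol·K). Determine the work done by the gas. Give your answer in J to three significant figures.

Isothermal process: W = nRT ln(V₂/V₁) = nRT ln(P₁/P₂).
W = (3.33)(8.314)(270) × ln(459/1720)
  = 7475 × ln(0.2669) = 7475 × -1.321
W_by_gas = -9875 J.

W ≈ -9870 J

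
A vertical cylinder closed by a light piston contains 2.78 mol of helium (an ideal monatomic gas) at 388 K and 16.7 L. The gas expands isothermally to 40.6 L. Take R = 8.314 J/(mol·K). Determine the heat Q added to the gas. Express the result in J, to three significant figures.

Q ≈ 7970 J

Isothermal ⇒ ΔU = 0, so Q = W = nRT ln(V₂/V₁).
Q = (2.78)(8.314)(388) ln(40.6/16.7) = 8968 × 0.8884 = 7967 J.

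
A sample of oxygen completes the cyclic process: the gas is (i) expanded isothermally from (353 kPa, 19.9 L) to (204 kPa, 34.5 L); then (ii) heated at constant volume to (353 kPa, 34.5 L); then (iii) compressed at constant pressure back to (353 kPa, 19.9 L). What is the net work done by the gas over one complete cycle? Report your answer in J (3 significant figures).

Leg (i): W = PᵢVᵢ ln(V_f/Vᵢ) = (7025) ln(34.5/19.9) = 3865 J.
Leg (ii): W = 0.
Leg (iii): W = PΔV = (353)(19.9 − 34.5) = -5154 J.
W_net = 3865 − 5154 = -1289 J.

W_net ≈ -1290 J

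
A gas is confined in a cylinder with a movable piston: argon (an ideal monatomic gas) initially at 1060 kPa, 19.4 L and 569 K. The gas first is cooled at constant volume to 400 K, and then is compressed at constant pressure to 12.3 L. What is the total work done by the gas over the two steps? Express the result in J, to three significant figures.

Step 1 (isochoric): W = 0 (constant volume).
After step 1: P = 745.2 kPa (V unchanged).
Step 2 (isobaric): W = PΔV = (745.2 kPa)(12.3 − 19.4 L) = -5291 J.
W_total = 0 − 5291 = -5291 J.

W_total ≈ -5290 J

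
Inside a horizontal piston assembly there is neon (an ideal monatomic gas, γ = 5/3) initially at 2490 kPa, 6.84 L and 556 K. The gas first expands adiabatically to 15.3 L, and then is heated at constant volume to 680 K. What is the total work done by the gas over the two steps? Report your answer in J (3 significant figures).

W_total ≈ 10600 J

Step 1 (adiabatic): W = (P₁V₁ − P₂V₂)/(γ−1) = (17032 − 9958)/0.667 = 10611 J.
Step 2 (isochoric): W = 0 (constant volume).
W_total = 10611 + 0 = 10611 J.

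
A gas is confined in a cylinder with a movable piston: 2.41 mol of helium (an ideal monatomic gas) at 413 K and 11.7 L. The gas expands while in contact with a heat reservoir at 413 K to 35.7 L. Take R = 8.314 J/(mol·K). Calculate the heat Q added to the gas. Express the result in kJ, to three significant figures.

Isothermal ⇒ ΔU = 0, so Q = W = nRT ln(V₂/V₁).
Q = (2.41)(8.314)(413) ln(35.7/11.7) = 8275 × 1.116 = 9231 J.

Q ≈ 9.23 kJ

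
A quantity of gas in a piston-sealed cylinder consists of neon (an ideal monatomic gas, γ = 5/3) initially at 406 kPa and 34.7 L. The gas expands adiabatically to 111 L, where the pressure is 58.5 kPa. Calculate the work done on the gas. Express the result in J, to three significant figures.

W ≈ -11400 J

Adiabatic: W = (P₁V₁ − P₂V₂)/(γ − 1) with γ = 5/3.
P₁V₁ = 14088 J, P₂V₂ = 6494 J.
W = (14088 − 6494) / 0.6667 = 11392 J.
Work on gas = −W_by = -11392 J.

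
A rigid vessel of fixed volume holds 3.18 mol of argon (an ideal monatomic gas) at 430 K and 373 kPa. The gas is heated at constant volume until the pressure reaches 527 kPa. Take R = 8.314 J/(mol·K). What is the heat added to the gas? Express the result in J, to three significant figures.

Q ≈ 7040 J

Constant volume ⇒ W = 0, so Q = ΔU = nCᵥΔT with Cᵥ = 3R/2 = 12.47 J/(mol·K).
At constant V, T₂/T₁ = P₂/P₁ ⇒ ΔT = T₁(P₂/P₁ − 1) = 430·(527/373 − 1) = 177.5 K.
ΔU = (3.18)(12.47)(177.5) = 7041 J.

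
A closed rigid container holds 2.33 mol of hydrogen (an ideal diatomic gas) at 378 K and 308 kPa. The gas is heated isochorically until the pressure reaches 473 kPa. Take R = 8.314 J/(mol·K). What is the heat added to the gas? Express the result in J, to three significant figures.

Q ≈ 9810 J

Constant volume ⇒ W = 0, so Q = ΔU = nCᵥΔT with Cᵥ = 5R/2 = 20.79 J/(mol·K).
At constant V, T₂/T₁ = P₂/P₁ ⇒ ΔT = T₁(P₂/P₁ − 1) = 378·(473/308 − 1) = 202.5 K.
ΔU = (2.33)(20.79)(202.5) = 9807 J.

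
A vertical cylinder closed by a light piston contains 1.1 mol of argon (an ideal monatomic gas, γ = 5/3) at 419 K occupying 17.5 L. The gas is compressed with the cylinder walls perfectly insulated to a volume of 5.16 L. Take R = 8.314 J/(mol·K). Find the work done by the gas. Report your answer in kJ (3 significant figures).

W ≈ -7.23 kJ

Adiabatic: TV^(γ−1) = const with γ = 5/3.
T₂ = T₁ (V₁/V₂)^(γ−1) = 419 × (17.5/5.16)^0.667 = 419 × 2.257 = 945.8 K.
W_by = nCᵥ(T₁ − T₂) = (1.1)(12.47)(419 − 945.8) = -7227 J.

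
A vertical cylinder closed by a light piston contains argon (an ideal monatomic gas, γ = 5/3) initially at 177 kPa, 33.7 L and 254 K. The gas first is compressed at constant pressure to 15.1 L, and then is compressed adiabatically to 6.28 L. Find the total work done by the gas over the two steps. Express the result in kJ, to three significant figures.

Step 1 (isobaric): W = PΔV = (177 kPa)(15.1 − 33.7 L) = -3292 J.
After step 1: P = 177 kPa, V = 15.1 L, T = 113.8 K.
Step 2 (adiabatic): W = (P₁V₁ − P₂V₂)/(γ−1) = (2673 − 4797)/0.667 = -3186 J.
W_total = -3292 − 3186 = -6479 J.

W_total ≈ -6.48 kJ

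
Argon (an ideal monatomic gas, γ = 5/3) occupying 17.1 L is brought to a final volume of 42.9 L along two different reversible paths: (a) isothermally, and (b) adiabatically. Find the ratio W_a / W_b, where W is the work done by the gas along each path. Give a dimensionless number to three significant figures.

Path (a) isothermal: W = P₁V₁ ln(V₂/V₁) → W_a/(P₁V₁) = 0.9198.
Path (b) adiabatic: W = P₁V₁(1 − (V₁/V₂)^(γ−1))/(γ−1) → W_b/(P₁V₁) = 0.6876.
W_a / W_b = 0.9198 / 0.6876 = 1.338.

W_a / W_b ≈ 1.34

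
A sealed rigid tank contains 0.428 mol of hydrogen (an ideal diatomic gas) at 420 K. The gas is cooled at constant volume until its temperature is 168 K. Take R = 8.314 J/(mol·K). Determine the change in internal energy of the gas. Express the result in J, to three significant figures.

Constant volume ⇒ W = 0, so Q = ΔU = nCᵥΔT with Cᵥ = 5R/2 = 20.79 J/(mol·K).
ΔU = (0.428)(20.79)(168 − 420) = -2242 J.

ΔU ≈ -2240 J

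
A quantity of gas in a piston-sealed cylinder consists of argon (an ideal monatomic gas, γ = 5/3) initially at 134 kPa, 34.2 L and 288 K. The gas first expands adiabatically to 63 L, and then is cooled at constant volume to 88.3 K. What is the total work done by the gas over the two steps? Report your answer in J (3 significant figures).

W_total ≈ 2300 J

Step 1 (adiabatic): W = (P₁V₁ − P₂V₂)/(γ−1) = (4583 − 3050)/0.667 = 2300 J.
Step 2 (isochoric): W = 0 (constant volume).
W_total = 2300 + 0 = 2300 J.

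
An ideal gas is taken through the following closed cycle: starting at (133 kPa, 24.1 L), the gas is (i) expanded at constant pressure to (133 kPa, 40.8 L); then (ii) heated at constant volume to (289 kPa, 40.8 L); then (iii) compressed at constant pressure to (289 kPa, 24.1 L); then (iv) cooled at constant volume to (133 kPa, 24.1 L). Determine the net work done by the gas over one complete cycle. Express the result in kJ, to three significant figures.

Constant-volume legs do no work.
W(i) = (133)(40.8 − 24.1) = 2221 J; W(iii) = (289)(24.1 − 40.8) = -4826 J.
W_net = 2221 − 4826 = -2605 J (the counter-clockwise enclosed area).

W_net ≈ -2.61 kJ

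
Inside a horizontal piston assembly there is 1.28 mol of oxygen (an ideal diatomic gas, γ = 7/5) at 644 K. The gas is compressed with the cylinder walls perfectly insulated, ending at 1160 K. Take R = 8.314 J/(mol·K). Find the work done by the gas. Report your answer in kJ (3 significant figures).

Adiabatic ⇒ Q = 0, so W_by = −ΔU = nCᵥ(T₁ − T₂).
Cᵥ = 5R/2 = 20.79 J/(mol·K).
W = (1.28)(20.79)(644 − 1160) = -13728 J.

W ≈ -13.7 kJ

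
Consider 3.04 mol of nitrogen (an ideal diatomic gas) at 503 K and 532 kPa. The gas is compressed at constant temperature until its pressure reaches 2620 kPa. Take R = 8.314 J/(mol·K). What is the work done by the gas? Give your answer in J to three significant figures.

W ≈ -20300 J

Isothermal process: W = nRT ln(V₂/V₁) = nRT ln(P₁/P₂).
W = (3.04)(8.314)(503) × ln(532/2620)
  = 12713 × ln(0.2031) = 12713 × -1.594
W_by_gas = -20268 J.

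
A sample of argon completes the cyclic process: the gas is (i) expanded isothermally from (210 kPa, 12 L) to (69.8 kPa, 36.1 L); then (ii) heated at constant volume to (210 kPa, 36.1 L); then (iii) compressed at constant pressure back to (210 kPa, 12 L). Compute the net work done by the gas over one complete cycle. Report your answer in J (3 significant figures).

W_net ≈ -2290 J

Leg (i): W = PᵢVᵢ ln(V_f/Vᵢ) = (2520) ln(36.1/12) = 2775 J.
Leg (ii): W = 0.
Leg (iii): W = PΔV = (210)(12 − 36.1) = -5061 J.
W_net = 2775 − 5061 = -2286 J.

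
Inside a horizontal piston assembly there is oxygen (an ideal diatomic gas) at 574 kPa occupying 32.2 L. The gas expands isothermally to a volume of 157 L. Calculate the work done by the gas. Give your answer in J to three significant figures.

Isothermal: W = nRT ln(V₂/V₁) = P₁V₁ ln(V₂/V₁).
P₁V₁ = (574 kPa)(32.2 L) = 18483 J.
W = 18483 × ln(157/32.2) = 18483 × 1.584
W_by_gas = 29282 J.

W ≈ 29300 J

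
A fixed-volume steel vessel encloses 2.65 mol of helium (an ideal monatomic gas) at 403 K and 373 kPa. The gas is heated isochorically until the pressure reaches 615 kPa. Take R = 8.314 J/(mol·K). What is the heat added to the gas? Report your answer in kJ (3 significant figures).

Q ≈ 8.64 kJ

Constant volume ⇒ W = 0, so Q = ΔU = nCᵥΔT with Cᵥ = 3R/2 = 12.47 J/(mol·K).
At constant V, T₂/T₁ = P₂/P₁ ⇒ ΔT = T₁(P₂/P₁ − 1) = 403·(615/373 − 1) = 261.5 K.
ΔU = (2.65)(12.47)(261.5) = 8641 J.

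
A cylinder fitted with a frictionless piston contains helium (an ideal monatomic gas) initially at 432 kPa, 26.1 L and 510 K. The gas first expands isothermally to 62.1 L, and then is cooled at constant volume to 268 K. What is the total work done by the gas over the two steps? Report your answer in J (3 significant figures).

W_total ≈ 9770 J

Step 1 (isothermal): W = P₁V₁ ln(V₂/V₁) = (11275) ln(62.1/26.1) = 9773 J.
Step 2 (isochoric): W = 0 (constant volume).
W_total = 9773 + 0 = 9773 J.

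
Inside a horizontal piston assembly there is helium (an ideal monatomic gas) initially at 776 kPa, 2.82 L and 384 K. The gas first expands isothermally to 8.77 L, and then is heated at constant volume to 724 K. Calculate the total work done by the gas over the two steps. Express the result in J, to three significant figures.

W_total ≈ 2480 J

Step 1 (isothermal): W = P₁V₁ ln(V₂/V₁) = (2188) ln(8.77/2.82) = 2483 J.
Step 2 (isochoric): W = 0 (constant volume).
W_total = 2483 + 0 = 2483 J.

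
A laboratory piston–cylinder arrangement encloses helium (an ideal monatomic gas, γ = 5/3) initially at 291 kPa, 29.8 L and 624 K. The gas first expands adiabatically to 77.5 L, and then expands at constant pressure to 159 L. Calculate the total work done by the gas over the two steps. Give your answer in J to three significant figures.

Step 1 (adiabatic): W = (P₁V₁ − P₂V₂)/(γ−1) = (8672 − 4585)/0.667 = 6129 J.
After step 1: P = 59.17 kPa, V = 77.5 L, T = 330 K.
Step 2 (isobaric): W = PΔV = (59.17 kPa)(159 − 77.5 L) = 4822 J.
W_total = 6129 + 4822 = 10952 J.

W_total ≈ 11000 J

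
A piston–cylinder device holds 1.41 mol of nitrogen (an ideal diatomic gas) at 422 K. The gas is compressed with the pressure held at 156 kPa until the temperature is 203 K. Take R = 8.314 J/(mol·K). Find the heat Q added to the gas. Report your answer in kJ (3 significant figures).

Isobaric: W = nRΔT = (1.41)(8.314)(-219) = -2567 J.
ΔU = nCᵥΔT with Cᵥ = 5R/2: ΔU = (1.41)(20.79)(-219) = -6418 J.
Q = ΔU + W = -6418 − 2567 = -8985 J.

Q ≈ -8.99 kJ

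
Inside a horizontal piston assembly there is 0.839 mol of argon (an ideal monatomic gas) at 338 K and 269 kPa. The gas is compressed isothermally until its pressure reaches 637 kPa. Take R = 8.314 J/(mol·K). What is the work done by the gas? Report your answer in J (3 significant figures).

W ≈ -2030 J

Isothermal process: W = nRT ln(V₂/V₁) = nRT ln(P₁/P₂).
W = (0.839)(8.314)(338) × ln(269/637)
  = 2358 × ln(0.4223) = 2358 × -0.8621
W_by_gas = -2032 J.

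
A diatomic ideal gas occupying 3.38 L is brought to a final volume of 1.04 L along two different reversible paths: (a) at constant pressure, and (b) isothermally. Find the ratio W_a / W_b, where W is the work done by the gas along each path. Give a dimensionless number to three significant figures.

Path (a) isobaric: W = P₁(V₂ − V₁) → W_a/(P₁V₁) = -0.6923.
Path (b) isothermal: W = P₁V₁ ln(V₂/V₁) → W_b/(P₁V₁) = -1.179.
W_a / W_b = -0.6923 / -1.179 = 0.5874.

W_a / W_b ≈ 0.587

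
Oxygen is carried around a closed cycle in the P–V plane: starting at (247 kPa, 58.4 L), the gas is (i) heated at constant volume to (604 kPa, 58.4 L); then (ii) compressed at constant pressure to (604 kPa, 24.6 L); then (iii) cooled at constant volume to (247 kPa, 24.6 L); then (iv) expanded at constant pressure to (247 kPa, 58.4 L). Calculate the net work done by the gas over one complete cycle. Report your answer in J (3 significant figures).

Constant-volume legs do no work.
W(ii) = (604)(24.6 − 58.4) = -20415 J; W(iv) = (247)(58.4 − 24.6) = 8349 J.
W_net = -20415 + 8349 = -12067 J (the counter-clockwise enclosed area).

W_net ≈ -12100 J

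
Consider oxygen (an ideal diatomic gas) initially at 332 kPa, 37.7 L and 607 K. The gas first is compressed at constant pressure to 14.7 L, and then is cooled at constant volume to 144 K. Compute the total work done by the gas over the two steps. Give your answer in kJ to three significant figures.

W_total ≈ -7.64 kJ

Step 1 (isobaric): W = PΔV = (332 kPa)(14.7 − 37.7 L) = -7636 J.
Step 2 (isochoric): W = 0 (constant volume).
W_total = -7636 + 0 = -7636 J.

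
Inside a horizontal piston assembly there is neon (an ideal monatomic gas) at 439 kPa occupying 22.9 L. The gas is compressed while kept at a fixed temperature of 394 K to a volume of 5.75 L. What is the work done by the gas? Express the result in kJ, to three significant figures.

Isothermal: W = nRT ln(V₂/V₁) = P₁V₁ ln(V₂/V₁).
P₁V₁ = (439 kPa)(22.9 L) = 10053 J.
W = 10053 × ln(5.75/22.9) = 10053 × -1.382
W_by_gas = -13893 J.

W ≈ -13.9 kJ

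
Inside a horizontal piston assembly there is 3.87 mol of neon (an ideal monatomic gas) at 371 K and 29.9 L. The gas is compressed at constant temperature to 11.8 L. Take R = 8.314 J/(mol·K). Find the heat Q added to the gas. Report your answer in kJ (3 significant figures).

Isothermal ⇒ ΔU = 0, so Q = W = nRT ln(V₂/V₁).
Q = (3.87)(8.314)(371) ln(11.8/29.9) = 11937 × -0.9298 = -11099 J.

Q ≈ -11.1 kJ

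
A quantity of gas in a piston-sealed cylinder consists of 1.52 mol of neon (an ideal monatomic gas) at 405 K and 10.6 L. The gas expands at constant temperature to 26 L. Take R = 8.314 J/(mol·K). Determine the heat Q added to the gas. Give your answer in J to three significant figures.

Q ≈ 4590 J

Isothermal ⇒ ΔU = 0, so Q = W = nRT ln(V₂/V₁).
Q = (1.52)(8.314)(405) ln(26/10.6) = 5118 × 0.8972 = 4592 J.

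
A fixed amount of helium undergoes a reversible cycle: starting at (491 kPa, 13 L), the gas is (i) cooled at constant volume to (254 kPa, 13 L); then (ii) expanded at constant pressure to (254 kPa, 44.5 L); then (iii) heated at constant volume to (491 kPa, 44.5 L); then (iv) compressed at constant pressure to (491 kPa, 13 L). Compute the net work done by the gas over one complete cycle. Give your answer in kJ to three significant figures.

W_net ≈ -7.47 kJ

Constant-volume legs do no work.
W(ii) = (254)(44.5 − 13) = 8001 J; W(iv) = (491)(13 − 44.5) = -15466 J.
W_net = 8001 − 15466 = -7466 J (the counter-clockwise enclosed area).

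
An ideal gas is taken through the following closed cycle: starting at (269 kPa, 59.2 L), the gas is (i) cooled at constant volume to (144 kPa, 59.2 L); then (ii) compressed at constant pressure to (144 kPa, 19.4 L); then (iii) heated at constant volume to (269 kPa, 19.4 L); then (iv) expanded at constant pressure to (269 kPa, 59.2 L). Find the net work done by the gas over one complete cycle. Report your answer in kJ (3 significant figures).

W_net ≈ 4.97 kJ

Constant-volume legs do no work.
W(ii) = (144)(19.4 − 59.2) = -5731 J; W(iv) = (269)(59.2 − 19.4) = 10706 J.
W_net = -5731 + 10706 = 4975 J (the clockwise enclosed area).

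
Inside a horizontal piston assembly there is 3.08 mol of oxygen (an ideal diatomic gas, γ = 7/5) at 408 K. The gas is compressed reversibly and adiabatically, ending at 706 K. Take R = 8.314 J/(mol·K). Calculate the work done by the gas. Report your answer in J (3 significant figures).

Adiabatic ⇒ Q = 0, so W_by = −ΔU = nCᵥ(T₁ − T₂).
Cᵥ = 5R/2 = 20.79 J/(mol·K).
W = (3.08)(20.79)(408 − 706) = -19077 J.

W ≈ -19100 J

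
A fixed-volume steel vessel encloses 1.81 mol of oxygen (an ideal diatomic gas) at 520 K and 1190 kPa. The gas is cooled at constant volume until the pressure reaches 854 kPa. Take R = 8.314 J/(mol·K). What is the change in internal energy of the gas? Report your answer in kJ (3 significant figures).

ΔU ≈ -5.52 kJ

Constant volume ⇒ W = 0, so Q = ΔU = nCᵥΔT with Cᵥ = 5R/2 = 20.79 J/(mol·K).
At constant V, T₂/T₁ = P₂/P₁ ⇒ ΔT = T₁(P₂/P₁ − 1) = 520·(854/1190 − 1) = -146.8 K.
ΔU = (1.81)(20.79)(-146.8) = -5524 J.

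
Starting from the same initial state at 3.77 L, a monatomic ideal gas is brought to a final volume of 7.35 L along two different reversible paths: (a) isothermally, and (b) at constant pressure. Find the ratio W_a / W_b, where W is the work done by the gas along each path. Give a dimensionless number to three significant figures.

W_a / W_b ≈ 0.703

Path (a) isothermal: W = P₁V₁ ln(V₂/V₁) → W_a/(P₁V₁) = 0.6676.
Path (b) isobaric: W = P₁(V₂ − V₁) → W_b/(P₁V₁) = 0.9496.
W_a / W_b = 0.6676 / 0.9496 = 0.7031.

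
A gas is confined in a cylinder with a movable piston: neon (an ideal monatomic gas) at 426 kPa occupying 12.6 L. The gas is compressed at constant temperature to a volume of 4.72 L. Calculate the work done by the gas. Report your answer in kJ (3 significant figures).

W ≈ -5.27 kJ

Isothermal: W = nRT ln(V₂/V₁) = P₁V₁ ln(V₂/V₁).
P₁V₁ = (426 kPa)(12.6 L) = 5368 J.
W = 5368 × ln(4.72/12.6) = 5368 × -0.9819
W_by_gas = -5270 J.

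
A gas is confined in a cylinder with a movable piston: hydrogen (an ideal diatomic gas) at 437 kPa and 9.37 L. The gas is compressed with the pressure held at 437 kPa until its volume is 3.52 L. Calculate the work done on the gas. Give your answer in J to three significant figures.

W ≈ 2560 J

Isobaric: W = P ΔV.
W = (437 kPa)(3.52 − 9.37 L) = (437)(-5.85) = -2556 J.
Work on gas = −W_by = 2556 J.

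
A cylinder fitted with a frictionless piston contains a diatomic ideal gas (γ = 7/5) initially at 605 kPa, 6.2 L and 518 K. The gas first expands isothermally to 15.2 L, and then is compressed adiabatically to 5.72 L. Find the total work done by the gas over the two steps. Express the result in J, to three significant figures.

W_total ≈ -1120 J

Step 1 (isothermal): W = P₁V₁ ln(V₂/V₁) = (3751) ln(15.2/6.2) = 3364 J.
After step 1: P = 246.8 kPa, V = 15.2 L, T = 518 K.
Step 2 (adiabatic): W = (P₁V₁ − P₂V₂)/(γ−1) = (3751 − 5545)/0.4 = -4486 J.
W_total = 3364 − 4486 = -1122 J.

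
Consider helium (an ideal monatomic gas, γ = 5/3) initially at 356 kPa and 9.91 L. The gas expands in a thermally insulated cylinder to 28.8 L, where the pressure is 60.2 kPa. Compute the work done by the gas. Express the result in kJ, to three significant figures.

Adiabatic: W = (P₁V₁ − P₂V₂)/(γ − 1) with γ = 5/3.
P₁V₁ = 3528 J, P₂V₂ = 1734 J.
W = (3528 − 1734) / 0.6667 = 2691 J.

W ≈ 2.69 kJ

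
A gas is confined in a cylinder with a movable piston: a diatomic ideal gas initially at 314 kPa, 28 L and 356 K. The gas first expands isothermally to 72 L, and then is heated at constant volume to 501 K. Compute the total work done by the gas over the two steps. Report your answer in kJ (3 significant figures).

W_total ≈ 8.30 kJ

Step 1 (isothermal): W = P₁V₁ ln(V₂/V₁) = (8792) ln(72/28) = 8304 J.
Step 2 (isochoric): W = 0 (constant volume).
W_total = 8304 + 0 = 8304 J.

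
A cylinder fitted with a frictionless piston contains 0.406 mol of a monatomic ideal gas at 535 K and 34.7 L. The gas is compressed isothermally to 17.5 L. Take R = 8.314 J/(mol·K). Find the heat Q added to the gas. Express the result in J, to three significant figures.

Isothermal ⇒ ΔU = 0, so Q = W = nRT ln(V₂/V₁).
Q = (0.406)(8.314)(535) ln(17.5/34.7) = 1806 × -0.6845 = -1236 J.

Q ≈ -1240 J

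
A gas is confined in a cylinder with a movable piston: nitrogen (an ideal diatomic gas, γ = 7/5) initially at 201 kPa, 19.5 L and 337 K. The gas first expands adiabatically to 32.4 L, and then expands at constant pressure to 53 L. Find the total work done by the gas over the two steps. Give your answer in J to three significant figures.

Step 1 (adiabatic): W = (P₁V₁ − P₂V₂)/(γ−1) = (3920 − 3199)/0.4 = 1801 J.
After step 1: P = 98.74 kPa, V = 32.4 L, T = 275.1 K.
Step 2 (isobaric): W = PΔV = (98.74 kPa)(53 − 32.4 L) = 2034 J.
W_total = 1801 + 2034 = 3835 J.

W_total ≈ 3840 J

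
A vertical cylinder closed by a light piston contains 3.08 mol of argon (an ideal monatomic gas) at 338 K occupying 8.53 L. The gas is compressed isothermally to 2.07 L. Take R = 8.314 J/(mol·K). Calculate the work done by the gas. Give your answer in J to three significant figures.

Isothermal: W = nRT ln(V₂/V₁).
W = (3.08)(8.314)(338) × ln(2.07/8.53)
  = 8655 × -1.416
W_by_gas = -12256 J.

W ≈ -12300 J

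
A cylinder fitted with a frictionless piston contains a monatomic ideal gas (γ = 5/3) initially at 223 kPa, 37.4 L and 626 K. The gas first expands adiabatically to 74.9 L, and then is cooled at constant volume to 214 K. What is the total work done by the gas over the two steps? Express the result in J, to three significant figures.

Step 1 (adiabatic): W = (P₁V₁ − P₂V₂)/(γ−1) = (8340 − 5249)/0.667 = 4636 J.
Step 2 (isochoric): W = 0 (constant volume).
W_total = 4636 + 0 = 4636 J.

W_total ≈ 4640 J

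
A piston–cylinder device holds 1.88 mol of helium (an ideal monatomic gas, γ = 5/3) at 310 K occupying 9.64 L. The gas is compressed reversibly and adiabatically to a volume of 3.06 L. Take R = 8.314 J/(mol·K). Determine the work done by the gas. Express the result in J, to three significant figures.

Adiabatic: TV^(γ−1) = const with γ = 5/3.
T₂ = T₁ (V₁/V₂)^(γ−1) = 310 × (9.64/3.06)^0.667 = 310 × 2.149 = 666.2 K.
W_by = nCᵥ(T₁ − T₂) = (1.88)(12.47)(310 − 666.2) = -8351 J.

W ≈ -8350 J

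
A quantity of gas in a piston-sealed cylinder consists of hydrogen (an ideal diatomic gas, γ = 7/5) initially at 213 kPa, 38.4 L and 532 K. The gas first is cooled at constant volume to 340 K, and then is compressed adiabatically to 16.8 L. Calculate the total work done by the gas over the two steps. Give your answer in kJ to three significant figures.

Step 1 (isochoric): W = 0 (constant volume).
After step 1: P = 136.1 kPa (V unchanged).
Step 2 (adiabatic): W = (P₁V₁ − P₂V₂)/(γ−1) = (5227 − 7276)/0.4 = -5121 J.
W_total = 0 − 5121 = -5121 J.

W_total ≈ -5.12 kJ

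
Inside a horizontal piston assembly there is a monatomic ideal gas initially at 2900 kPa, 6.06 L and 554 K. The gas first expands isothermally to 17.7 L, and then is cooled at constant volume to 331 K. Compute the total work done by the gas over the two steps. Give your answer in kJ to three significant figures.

Step 1 (isothermal): W = P₁V₁ ln(V₂/V₁) = (17574) ln(17.7/6.06) = 18837 J.
Step 2 (isochoric): W = 0 (constant volume).
W_total = 18837 + 0 = 18837 J.

W_total ≈ 18.8 kJ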